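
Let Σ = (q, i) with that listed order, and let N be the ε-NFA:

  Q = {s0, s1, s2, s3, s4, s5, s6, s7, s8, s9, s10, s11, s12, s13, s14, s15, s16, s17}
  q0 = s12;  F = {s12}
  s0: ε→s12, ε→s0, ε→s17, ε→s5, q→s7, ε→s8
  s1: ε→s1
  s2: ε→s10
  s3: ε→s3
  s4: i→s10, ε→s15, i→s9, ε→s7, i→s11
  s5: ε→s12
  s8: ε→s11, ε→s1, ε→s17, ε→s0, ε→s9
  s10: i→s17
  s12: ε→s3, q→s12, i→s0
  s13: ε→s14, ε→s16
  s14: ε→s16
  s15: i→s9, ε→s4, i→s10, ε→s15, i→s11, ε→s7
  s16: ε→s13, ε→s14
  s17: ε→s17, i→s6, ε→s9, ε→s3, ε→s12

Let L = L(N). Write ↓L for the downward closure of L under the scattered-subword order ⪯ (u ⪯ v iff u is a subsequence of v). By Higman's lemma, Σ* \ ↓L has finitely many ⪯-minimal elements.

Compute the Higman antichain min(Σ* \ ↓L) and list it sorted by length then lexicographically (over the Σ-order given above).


Antichain: [].

|Q|=18, |F|=1, |δ|=40 (29 ε).
min D↑ (1 st, q0=0, F={}): 0:q→0,i→0 (ε-aug+det+¬).
L(D↑) = ∅; no obstructions.


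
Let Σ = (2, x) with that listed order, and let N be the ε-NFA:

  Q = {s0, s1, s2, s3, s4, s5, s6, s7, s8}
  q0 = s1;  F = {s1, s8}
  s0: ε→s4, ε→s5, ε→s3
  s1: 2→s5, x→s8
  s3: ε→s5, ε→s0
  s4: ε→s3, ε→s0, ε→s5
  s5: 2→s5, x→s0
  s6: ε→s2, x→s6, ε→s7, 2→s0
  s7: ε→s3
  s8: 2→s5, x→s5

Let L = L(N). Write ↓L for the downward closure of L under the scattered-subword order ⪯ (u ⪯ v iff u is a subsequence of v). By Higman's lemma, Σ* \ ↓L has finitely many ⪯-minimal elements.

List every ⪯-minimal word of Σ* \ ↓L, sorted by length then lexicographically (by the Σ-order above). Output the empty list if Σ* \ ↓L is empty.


A = [2, xx].

|Q|=9, |F|=2, |δ|=19 (11 ε).
min D↑ (3 st, q0=0, F={1}): 0:2→1,x→2 1:2→1,x→1 2:2→1,x→1 (ε-aug+det+¬).
'2': |S_i|=[6, 4] end={s0,s3,s4,s5} rej; 1/1 deletions ∈↓L.
'xx': |S_i|=[6, 5, 4] end={s0,s3,s4,s5} ∉↓L; 2/2 single-dels accept.
2 words, ⪯-incomp.


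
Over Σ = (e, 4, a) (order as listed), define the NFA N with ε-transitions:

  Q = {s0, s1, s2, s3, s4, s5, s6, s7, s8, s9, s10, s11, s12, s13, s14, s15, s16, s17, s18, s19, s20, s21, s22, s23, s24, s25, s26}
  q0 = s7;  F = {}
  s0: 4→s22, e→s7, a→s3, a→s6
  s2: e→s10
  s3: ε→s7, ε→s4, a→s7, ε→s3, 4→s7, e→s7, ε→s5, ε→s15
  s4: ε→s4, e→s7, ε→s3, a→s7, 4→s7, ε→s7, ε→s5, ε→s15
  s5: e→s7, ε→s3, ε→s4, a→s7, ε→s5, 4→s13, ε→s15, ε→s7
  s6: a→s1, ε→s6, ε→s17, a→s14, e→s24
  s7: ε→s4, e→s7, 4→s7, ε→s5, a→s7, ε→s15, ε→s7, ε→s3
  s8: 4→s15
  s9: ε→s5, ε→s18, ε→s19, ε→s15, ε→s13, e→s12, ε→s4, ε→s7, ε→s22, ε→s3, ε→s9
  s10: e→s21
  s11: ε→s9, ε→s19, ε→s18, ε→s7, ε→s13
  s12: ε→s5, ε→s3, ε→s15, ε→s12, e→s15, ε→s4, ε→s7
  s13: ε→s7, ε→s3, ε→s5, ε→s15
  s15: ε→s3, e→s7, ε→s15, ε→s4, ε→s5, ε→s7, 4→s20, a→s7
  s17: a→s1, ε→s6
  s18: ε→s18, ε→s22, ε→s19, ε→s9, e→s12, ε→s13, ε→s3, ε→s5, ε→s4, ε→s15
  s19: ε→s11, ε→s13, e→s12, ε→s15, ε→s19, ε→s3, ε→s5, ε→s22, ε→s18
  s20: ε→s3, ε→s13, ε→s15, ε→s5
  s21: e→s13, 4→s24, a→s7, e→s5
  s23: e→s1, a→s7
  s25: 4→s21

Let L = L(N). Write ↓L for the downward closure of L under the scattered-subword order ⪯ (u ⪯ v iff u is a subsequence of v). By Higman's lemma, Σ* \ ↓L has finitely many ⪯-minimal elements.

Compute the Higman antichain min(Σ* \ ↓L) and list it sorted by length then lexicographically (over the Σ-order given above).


|Q|=27, |F|=0, |δ|=111 (74 ε).
min D↑ (1 st, q0=0, F={0}): 0:e→0,4→0,a→0.
ε ∈ L(D↑) ⇒ ↓L = ∅.

Antichain: [ε].


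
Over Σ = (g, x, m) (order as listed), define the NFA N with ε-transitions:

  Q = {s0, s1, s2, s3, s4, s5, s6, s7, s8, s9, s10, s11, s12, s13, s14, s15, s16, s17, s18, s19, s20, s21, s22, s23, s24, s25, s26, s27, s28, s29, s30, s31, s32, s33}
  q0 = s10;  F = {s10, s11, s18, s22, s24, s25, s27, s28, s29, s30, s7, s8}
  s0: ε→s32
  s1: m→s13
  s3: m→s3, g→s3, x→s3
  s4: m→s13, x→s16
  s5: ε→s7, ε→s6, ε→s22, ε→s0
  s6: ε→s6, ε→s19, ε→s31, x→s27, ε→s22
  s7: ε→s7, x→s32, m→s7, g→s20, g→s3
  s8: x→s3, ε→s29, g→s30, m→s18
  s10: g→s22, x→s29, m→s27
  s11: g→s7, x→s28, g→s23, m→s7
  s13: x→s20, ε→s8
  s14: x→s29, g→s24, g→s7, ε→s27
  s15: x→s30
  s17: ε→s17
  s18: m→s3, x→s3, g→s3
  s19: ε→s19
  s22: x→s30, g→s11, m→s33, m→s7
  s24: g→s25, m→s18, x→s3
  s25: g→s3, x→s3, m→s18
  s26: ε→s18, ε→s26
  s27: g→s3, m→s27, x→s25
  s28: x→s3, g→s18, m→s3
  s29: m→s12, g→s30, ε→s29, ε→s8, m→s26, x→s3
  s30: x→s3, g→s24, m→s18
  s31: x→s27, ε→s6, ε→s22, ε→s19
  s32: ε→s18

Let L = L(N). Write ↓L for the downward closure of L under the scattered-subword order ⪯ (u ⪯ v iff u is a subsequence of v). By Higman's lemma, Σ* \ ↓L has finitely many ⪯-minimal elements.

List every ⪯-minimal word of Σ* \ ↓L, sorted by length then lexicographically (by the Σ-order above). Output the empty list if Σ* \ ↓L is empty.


|Q|=34, |F|=12, |δ|=76 (23 ε).
min D↑ (12 st, q0=0, F={7}): 0:g→1,x→2,m→3 1:g→4,x→5,m→6 2:g→5,x→7,m→8 3:g→7,x→9,m→3 4:g→6,x→10,m→6 5:g→11,x→7,m→8 6:g→7,x→8,m→6 7:g→7,x→7,m→7 8:g→7,x→7,m→7 9:g→7,x→7,m→8 10:g→8,x→7,m→7 11:g→9,x→7,m→8.
'xx': |S_i|=[19, 11, 1] end={s3} rej; 2/2 del acc.
'mg': |S_i|=[19, 10, 2] end={s20,s3} ∉↓L; 2/2 deletions ∈↓L.
'xmm': N↓-sim [19, 11, 4, 1] end={s3} rej; 3/3 deletions ∈↓L.
'gggg': |S_i|=[19, 13, 10, 7, 2] end={s20,s3} ∉↓L; 4/4 single-dels accept.
'ggxm': N↓-sim [19, 13, 10, 4, 1] end={s3} rej; 4/4 del acc.
'gmxm': |S_i|=[19, 13, 6, 3, 1] end={s3} rej; 4/4 single-dels accept.
6 minimals (antichain).

Antichain: [xx, mg, xmm, gggg, ggxm, gmxm].


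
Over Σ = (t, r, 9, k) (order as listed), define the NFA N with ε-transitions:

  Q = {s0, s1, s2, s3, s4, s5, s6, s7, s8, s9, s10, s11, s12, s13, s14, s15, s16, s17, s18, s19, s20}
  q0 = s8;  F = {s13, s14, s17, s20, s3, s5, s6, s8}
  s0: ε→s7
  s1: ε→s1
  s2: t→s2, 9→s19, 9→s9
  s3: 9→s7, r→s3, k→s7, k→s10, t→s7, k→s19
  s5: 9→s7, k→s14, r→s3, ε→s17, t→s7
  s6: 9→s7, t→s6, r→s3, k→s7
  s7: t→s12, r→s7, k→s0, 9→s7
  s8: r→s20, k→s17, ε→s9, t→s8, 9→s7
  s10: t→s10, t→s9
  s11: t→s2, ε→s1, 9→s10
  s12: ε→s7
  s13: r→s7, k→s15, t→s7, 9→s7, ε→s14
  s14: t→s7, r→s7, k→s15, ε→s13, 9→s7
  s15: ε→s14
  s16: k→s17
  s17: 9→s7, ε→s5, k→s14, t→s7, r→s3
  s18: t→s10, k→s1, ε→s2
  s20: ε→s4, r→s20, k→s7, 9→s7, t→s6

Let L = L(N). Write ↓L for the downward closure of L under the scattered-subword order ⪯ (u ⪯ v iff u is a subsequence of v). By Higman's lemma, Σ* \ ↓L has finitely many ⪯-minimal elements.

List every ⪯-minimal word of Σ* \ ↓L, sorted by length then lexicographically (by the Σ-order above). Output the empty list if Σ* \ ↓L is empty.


min(Σ*\↓L) = [9, rk, kt, kkr, rtrt].

|Q|=21, |F|=8, |δ|=60 (12 ε).
min D↑ (7 st, q0=0, F={2}): 0:t→0,r→1,9→2,k→3 1:t→4,r→1,9→2,k→2 2:t→2,r→2,9→2,k→2 3:t→2,r→5,9→2,k→6 4:t→4,r→5,9→2,k→2 5:t→2,r→5,9→2,k→2 6:t→2,r→2,9→2,k→6.
'9': |S_i|=[16, 3] end={s0,s12,s7} rej; 1/1 del acc.
'rk': |S_i|=[16, 10, 6] end={s0,s10,s12,s19,s7,s9} ∉↓L; 2/2 del acc.
'kt': run [16, 12, 5] end={s0,s10,s12,s7,s9} — reject; 2/2 deletions ∈↓L.
'kkr': N↓-sim [16, 12, 9, 3] end={s0,s12,s7} ∉↓L; 3/3 del acc.
'rtrt': run [16, 10, 8, 7, 5] end={s0,s10,s12,s7,s9} — reject; 4/4 single-dels accept.
5 words, ⪯-incomp.


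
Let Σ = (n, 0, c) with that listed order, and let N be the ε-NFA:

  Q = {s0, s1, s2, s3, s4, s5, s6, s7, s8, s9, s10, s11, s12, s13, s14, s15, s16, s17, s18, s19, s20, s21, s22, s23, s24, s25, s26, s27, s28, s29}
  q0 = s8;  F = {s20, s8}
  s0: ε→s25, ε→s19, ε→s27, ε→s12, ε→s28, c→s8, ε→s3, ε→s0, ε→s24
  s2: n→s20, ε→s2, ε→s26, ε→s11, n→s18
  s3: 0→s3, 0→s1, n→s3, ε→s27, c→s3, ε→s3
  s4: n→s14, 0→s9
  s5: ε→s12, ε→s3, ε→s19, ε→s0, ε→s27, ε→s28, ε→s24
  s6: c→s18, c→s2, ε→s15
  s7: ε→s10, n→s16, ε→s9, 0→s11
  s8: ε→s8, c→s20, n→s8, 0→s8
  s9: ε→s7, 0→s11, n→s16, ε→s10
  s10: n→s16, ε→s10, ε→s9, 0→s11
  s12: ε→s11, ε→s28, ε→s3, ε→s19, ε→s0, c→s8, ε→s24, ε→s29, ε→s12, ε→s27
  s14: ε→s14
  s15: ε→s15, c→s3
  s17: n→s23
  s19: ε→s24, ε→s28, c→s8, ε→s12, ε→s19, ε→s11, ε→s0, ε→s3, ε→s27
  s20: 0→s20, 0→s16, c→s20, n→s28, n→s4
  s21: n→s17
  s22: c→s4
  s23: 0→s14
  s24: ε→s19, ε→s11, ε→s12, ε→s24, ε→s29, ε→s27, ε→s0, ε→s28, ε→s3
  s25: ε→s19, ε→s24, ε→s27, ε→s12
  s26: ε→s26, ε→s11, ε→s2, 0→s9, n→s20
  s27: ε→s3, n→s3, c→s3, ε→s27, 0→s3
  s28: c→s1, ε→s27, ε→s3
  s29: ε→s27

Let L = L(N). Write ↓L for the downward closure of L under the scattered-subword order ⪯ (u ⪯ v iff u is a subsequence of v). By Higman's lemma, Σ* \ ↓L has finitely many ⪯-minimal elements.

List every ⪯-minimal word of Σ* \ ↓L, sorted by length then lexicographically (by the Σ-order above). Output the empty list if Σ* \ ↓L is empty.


|Q|=30, |F|=2, |δ|=106 (68 ε).
min D↑ (3 st, q0=0, F={2}): 0:n→0,0→0,c→1 1:n→2,0→1,c→1 2:n→2,0→2,c→2.
'cn': N↓-sim [13, 12, 11] end={s1,s10,s11,s14,s16,s27,s28,s3,s4,s7,s9} — reject; 2/2 del acc.
1 minimals (antichain).

Antichain: [cn].


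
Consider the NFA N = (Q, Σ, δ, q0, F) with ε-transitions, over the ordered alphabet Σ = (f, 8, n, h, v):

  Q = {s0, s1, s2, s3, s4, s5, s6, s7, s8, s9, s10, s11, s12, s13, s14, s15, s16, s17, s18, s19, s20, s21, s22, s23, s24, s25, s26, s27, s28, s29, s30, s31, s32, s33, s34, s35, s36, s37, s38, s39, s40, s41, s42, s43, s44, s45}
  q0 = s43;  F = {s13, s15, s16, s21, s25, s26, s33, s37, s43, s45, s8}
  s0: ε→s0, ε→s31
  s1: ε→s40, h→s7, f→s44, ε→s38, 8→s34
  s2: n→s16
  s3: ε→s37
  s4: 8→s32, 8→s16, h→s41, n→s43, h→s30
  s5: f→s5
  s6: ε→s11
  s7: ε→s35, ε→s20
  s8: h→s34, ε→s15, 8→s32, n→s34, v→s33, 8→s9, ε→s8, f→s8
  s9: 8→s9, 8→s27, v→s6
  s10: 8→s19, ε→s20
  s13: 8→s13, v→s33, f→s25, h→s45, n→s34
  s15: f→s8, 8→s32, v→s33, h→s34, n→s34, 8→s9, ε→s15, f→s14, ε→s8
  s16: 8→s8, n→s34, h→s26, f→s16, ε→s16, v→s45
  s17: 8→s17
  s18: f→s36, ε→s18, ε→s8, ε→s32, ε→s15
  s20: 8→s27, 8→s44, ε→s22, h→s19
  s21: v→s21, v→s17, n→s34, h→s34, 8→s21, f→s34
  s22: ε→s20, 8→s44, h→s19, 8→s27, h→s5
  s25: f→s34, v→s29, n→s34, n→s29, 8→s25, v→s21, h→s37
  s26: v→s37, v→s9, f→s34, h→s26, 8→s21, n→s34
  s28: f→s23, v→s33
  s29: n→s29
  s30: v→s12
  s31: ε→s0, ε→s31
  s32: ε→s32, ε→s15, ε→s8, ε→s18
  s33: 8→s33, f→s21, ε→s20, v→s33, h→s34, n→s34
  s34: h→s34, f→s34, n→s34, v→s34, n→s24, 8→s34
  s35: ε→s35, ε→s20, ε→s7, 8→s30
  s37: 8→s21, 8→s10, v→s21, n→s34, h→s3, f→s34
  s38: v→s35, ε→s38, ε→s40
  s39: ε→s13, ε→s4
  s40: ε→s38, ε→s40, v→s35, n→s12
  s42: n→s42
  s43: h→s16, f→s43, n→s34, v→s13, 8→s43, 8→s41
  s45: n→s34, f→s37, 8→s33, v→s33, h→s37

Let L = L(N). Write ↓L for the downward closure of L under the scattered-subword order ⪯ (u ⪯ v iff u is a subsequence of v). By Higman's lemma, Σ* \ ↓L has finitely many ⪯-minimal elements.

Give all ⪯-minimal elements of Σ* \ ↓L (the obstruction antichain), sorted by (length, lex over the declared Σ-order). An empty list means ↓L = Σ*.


min(Σ*\↓L) = [n, h8h, hhf, vff, vvh].

|Q|=46, |F|=11, |δ|=138 (36 ε).
min D↑ (11 st, q0=0, F={1}): 0:f→0,8→0,n→1,h→2,v→3 1:f→1,8→1,n→1,h→1,v→1 2:f→2,8→4,n→1,h→5,v→6 3:f→7,8→3,n→1,h→6,v→8 4:f→4,8→4,n→1,h→1,v→8 5:f→1,8→9,n→1,h→5,v→10 6:f→10,8→8,n→1,h→10,v→8 7:f→1,8→7,n→1,h→10,v→9 8:f→9,8→8,n→1,h→1,v→8 9:f→1,8→9,n→1,h→1,v→9 10:f→1,8→9,n→1,h→10,v→9 [Hopcroft].
'n': |S_i|=[31, 3] end={s24,s29,s34} ∉↓L; 1/1 del acc.
'h8h': |S_i|=[31, 26, 21, 4] end={s19,s24,s34,s5} ∉↓L; 3/3 single-dels accept.
'hhf': |S_i|=[31, 26, 17, 3] end={s24,s34,s5} ∉↓L; 3/3 deletions ∈↓L.
'vff': N↓-sim [31, 21, 15, 3] end={s24,s34,s5} — reject; 3/3 del acc.
'vvh': |S_i|=[31, 21, 14, 4] end={s19,s24,s34,s5} ∉↓L; 3/3 deletions ∈↓L.
5 obstructions.


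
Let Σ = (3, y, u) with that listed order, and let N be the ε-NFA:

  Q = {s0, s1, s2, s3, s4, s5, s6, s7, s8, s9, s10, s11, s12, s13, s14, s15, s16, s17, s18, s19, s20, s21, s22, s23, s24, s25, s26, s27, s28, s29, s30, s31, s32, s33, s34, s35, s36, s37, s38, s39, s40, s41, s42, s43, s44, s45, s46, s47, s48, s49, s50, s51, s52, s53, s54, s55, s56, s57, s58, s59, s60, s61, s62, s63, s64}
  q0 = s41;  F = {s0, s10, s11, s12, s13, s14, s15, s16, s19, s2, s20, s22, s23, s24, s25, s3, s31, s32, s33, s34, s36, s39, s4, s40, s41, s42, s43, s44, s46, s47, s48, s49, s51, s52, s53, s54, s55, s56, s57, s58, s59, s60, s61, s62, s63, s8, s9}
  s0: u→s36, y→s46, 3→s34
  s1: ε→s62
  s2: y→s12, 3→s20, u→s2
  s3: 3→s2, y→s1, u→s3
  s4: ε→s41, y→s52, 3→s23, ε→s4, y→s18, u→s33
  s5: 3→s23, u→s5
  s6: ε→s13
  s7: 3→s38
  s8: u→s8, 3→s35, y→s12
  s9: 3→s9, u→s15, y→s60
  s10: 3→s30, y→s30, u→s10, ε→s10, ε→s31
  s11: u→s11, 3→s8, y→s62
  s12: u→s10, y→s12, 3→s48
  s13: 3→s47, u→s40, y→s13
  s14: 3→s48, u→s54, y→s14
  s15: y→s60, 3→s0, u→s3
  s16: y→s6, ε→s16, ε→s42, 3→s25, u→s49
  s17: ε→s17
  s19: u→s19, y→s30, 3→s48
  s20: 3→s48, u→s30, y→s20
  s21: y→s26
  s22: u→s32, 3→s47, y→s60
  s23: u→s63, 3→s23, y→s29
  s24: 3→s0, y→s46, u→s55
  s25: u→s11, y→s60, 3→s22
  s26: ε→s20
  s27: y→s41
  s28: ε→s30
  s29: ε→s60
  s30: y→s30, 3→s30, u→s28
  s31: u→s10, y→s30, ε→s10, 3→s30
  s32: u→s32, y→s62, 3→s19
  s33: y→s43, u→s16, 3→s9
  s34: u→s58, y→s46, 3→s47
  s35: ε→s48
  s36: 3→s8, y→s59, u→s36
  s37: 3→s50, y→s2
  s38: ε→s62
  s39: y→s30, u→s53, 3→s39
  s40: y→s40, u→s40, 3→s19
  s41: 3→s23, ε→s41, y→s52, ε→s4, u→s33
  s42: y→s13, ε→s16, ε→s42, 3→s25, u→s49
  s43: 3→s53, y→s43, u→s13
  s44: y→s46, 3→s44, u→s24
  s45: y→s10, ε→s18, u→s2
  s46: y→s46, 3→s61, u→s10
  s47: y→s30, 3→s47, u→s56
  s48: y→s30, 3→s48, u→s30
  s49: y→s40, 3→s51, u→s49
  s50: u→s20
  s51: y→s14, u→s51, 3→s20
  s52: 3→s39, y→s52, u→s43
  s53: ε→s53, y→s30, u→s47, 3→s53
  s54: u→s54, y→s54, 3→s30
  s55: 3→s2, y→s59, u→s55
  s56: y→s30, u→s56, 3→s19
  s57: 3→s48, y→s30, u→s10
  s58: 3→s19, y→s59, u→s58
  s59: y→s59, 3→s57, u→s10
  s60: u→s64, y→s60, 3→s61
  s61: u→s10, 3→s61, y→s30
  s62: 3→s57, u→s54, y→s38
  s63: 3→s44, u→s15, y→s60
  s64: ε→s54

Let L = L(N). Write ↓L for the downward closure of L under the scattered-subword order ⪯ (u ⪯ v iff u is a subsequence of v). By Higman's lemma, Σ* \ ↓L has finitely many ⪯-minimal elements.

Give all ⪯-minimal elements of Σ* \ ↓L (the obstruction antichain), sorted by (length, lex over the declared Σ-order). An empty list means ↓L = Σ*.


A = [y3y, 3yu3, 3u3yuy, uu333y, uuu33u].

|Q|=65, |F|=47, |δ|=177 (22 ε).
min D↑ (45 st, q0=0, F={14}): 0:3→1,y→2,u→3 1:3→1,y→4,u→5 2:3→6,y→2,u→7 3:3→8,y→7,u→9 4:3→10,y→4,u→11 5:3→12,y→4,u→13 6:3→6,y→14,u→15 7:3→15,y→7,u→16 8:3→8,y→4,u→13 9:3→17,y→16,u→18 10:3→10,y→14,u→19 11:3→14,y→11,u→11 12:3→12,y→20,u→21 13:3→22,y→4,u→23 14:3→14,y→14,u→14 15:3→15,y→14,u→24 16:3→24,y→16,u→25 17:3→26,y→4,u→27 18:3→28,y→25,u→18 19:3→14,y→14,u→19 20:3→10,y→20,u→19 21:3→22,y→20,u→29 22:3→30,y→20,u→31 23:3→32,y→33,u→23 24:3→24,y→14,u→34 25:3→35,y→25,u→25 26:3→24,y→4,u→36 27:3→37,y→33,u→27 28:3→38,y→39,u→28 29:3→32,y→40,u→29 30:3→24,y→20,u→41 31:3→37,y→40,u→31 32:3→38,y→42,u→32 33:3→43,y→33,u→11 34:3→35,y→14,u→34 35:3→44,y→14,u→35 36:3→35,y→33,u→36 37:3→44,y→42,u→37 38:3→44,y→38,u→14 39:3→44,y→39,u→11 40:3→43,y→40,u→19 41:3→35,y→40,u→41 42:3→44,y→42,u→19 43:3→44,y→14,u→19 44:3→44,y→14,u→14 (ε-aug+det+¬).
'y3y': N↓-sim [56, 30, 12, 2] end={s28,s30} rej; 3/3 del acc.
'3yu3': |S_i|=[56, 44, 19, 6, 2] end={s28,s30} — reject; 4/4 deletions ∈↓L.
'3u3yuy': run [56, 44, 38, 25, 11, 4, 2] end={s28,s30} rej; 6/6 deletions ∈↓L.
'uu333y': N↓-sim [56, 49, 43, 32, 25, 11, 2] end={s28,s30} rej; 6/6 single-dels accept.
'uuu33u': N↓-sim [56, 49, 43, 29, 15, 5, 2] end={s28,s30} rej; 6/6 single-dels accept.
5 obstructions.


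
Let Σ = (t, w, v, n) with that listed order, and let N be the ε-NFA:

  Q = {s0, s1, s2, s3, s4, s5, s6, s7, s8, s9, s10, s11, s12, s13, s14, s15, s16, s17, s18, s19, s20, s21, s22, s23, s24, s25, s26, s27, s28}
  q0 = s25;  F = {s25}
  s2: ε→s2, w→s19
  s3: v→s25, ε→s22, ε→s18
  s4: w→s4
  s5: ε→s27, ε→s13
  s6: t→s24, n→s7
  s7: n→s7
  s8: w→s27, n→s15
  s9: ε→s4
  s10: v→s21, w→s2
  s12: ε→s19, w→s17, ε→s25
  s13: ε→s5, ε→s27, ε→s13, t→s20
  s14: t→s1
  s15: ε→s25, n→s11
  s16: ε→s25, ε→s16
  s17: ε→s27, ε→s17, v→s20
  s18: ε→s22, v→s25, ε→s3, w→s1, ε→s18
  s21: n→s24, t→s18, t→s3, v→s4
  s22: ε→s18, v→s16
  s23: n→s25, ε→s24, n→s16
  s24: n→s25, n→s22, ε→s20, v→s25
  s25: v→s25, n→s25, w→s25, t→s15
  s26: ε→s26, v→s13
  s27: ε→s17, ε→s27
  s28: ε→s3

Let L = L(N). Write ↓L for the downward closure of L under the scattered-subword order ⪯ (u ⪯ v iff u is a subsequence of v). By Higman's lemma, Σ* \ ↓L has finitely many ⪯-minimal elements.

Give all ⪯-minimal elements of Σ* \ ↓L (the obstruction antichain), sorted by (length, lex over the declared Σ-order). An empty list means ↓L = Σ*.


A = [].

|Q|=29, |F|=1, |δ|=58 (26 ε).
min D↑ (1 st, q0=0, F={}): 0:t→0,w→0,v→0,n→0.
L(D↑) = ∅ ⇒ ↓L = Σ*.


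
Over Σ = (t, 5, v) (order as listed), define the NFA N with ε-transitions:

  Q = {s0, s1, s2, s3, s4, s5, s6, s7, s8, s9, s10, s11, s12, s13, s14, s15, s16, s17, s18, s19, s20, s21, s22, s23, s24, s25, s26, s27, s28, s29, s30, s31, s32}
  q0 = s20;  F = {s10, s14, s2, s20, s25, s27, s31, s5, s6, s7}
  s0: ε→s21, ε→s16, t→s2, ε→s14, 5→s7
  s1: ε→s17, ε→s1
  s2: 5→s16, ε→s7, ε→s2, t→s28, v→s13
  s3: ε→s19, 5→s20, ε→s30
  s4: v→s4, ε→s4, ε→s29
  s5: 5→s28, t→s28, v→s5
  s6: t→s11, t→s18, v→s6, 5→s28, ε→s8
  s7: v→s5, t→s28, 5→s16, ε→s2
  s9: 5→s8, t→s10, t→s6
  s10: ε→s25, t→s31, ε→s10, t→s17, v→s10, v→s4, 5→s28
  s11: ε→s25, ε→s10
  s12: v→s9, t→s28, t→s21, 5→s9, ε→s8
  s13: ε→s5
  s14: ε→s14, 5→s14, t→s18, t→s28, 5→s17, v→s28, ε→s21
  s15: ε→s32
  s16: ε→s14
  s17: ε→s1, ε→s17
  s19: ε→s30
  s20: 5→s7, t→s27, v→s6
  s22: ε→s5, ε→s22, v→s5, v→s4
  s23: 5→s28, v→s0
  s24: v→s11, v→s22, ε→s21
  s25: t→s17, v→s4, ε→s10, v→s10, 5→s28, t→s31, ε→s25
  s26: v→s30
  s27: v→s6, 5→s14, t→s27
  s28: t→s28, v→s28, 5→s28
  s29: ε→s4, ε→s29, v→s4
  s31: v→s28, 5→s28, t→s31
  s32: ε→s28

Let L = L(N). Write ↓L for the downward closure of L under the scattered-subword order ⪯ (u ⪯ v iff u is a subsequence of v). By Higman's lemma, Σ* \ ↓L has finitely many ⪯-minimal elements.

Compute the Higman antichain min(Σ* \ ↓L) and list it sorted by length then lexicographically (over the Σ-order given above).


min(Σ*\↓L) = [5t, v5, t5v, 55v, vttv].

|Q|=33, |F|=10, |δ|=93 (34 ε).
min D↑ (9 st, q0=0, F={5}): 0:t→1,5→2,v→3 1:t→1,5→4,v→3 2:t→5,5→4,v→6 3:t→7,5→5,v→3 4:t→5,5→4,v→5 5:t→5,5→5,v→5 6:t→5,5→5,v→6 7:t→8,5→5,v→7 8:t→8,5→5,v→5 [Hopcroft].
'5t': |S_i|=[21, 11, 2] end={s18,s28} ∉↓L; 2/2 del acc.
'v5': N↓-sim [21, 14, 1] end={s28} — reject; 2/2 del acc.
't5v': N↓-sim [21, 15, 6, 1] end={s28} rej; 3/3 del acc.
'55v': |S_i|=[21, 11, 7, 1] end={s28} rej; 3/3 del acc.
'vttv': run [21, 14, 10, 4, 1] end={s28} ∉↓L; 4/4 deletions ∈↓L.
5 minimals (antichain).


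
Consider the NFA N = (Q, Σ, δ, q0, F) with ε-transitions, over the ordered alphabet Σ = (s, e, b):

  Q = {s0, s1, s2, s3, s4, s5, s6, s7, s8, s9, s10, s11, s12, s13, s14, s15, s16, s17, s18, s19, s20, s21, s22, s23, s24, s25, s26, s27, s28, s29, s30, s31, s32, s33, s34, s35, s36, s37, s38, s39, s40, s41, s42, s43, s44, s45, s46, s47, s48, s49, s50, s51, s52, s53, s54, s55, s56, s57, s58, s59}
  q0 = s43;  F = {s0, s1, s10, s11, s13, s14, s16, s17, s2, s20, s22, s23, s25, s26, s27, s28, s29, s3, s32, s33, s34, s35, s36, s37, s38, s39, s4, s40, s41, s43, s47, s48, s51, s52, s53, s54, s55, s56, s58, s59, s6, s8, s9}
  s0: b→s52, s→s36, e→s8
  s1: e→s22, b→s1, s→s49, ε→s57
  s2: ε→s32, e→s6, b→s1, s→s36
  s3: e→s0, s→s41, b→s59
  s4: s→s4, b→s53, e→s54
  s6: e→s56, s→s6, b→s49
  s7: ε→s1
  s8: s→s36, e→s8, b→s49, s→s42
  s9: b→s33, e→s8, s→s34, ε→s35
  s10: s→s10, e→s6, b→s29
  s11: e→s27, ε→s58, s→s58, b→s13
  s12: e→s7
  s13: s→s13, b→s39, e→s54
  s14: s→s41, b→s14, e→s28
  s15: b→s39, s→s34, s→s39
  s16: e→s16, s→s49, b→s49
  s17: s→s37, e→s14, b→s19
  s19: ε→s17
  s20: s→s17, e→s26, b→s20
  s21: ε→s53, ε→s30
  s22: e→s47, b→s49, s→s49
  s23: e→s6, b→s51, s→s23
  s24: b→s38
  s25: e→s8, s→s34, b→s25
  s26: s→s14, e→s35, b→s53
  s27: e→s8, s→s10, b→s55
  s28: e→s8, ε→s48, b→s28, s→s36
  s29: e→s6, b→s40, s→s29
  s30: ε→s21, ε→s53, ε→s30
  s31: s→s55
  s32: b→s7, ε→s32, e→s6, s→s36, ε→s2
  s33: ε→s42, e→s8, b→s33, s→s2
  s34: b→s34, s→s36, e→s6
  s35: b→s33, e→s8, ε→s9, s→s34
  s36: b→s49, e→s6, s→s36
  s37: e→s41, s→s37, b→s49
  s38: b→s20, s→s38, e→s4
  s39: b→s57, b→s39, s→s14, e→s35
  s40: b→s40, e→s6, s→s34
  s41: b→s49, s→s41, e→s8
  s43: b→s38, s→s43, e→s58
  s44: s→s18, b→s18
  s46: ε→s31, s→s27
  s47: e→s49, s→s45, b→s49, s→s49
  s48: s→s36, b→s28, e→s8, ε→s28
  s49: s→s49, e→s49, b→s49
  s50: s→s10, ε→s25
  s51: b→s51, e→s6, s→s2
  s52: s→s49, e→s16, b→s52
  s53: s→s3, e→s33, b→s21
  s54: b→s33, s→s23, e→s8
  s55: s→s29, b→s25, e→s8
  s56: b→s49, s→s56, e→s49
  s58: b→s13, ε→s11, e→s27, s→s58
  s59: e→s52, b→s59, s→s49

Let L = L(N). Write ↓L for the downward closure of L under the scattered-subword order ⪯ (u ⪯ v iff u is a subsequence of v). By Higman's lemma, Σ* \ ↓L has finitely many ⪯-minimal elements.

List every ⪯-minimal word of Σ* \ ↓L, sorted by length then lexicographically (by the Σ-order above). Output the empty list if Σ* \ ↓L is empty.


|Q|=60, |F|=43, |δ|=165 (20 ε).
min D↑ (40 st, q0=0, F={18}): 0:s→0,e→1,b→2 1:s→1,e→3,b→4 2:s→2,e→5,b→6 3:s→7,e→8,b→9 4:s→4,e→10,b→11 5:s→5,e→10,b→12 6:s→13,e→14,b→6 7:s→7,e→15,b→16 8:s→17,e→8,b→18 9:s→16,e→8,b→19 10:s→20,e→8,b→21 11:s→22,e→23,b→11 12:s→24,e→21,b→12 13:s→25,e→22,b→13 14:s→22,e→23,b→12 15:s→15,e→26,b→18 16:s→16,e→15,b→27 17:s→17,e→15,b→18 18:s→18,e→18,b→18 19:s→28,e→8,b→19 20:s→20,e→15,b→29 21:s→30,e→8,b→21 22:s→31,e→32,b→22 23:s→28,e→8,b→21 24:s→31,e→33,b→34 25:s→25,e→31,b→18 26:s→26,e→18,b→18 27:s→28,e→15,b→27 28:s→17,e→15,b→28 29:s→30,e→15,b→29 30:s→17,e→15,b→35 31:s→31,e→8,b→18 32:s→17,e→8,b→32 33:s→17,e→8,b→36 34:s→18,e→36,b→34 35:s→18,e→37,b→35 36:s→18,e→38,b→36 37:s→18,e→39,b→18 38:s→18,e→38,b→18 39:s→18,e→18,b→18 (ε-aug+det+¬).
'eeeb': run [51, 45, 32, 10, 1] end={s49} — reject; 4/4 del acc.
'bbssb': |S_i|=[51, 46, 39, 27, 9, 1] end={s49} ∉↓L; 5/5 single-dels accept.
'eeseee': |S_i|=[51, 45, 32, 19, 6, 4, 1] end={s49} — reject; 6/6 single-dels accept.
'bebsbs': N↓-sim [51, 46, 35, 29, 20, 10, 2] end={s45,s49} rej; 6/6 single-dels accept.
4 words, ⪯-incomp.

Antichain: [eeeb, bbssb, eeseee, bebsbs].


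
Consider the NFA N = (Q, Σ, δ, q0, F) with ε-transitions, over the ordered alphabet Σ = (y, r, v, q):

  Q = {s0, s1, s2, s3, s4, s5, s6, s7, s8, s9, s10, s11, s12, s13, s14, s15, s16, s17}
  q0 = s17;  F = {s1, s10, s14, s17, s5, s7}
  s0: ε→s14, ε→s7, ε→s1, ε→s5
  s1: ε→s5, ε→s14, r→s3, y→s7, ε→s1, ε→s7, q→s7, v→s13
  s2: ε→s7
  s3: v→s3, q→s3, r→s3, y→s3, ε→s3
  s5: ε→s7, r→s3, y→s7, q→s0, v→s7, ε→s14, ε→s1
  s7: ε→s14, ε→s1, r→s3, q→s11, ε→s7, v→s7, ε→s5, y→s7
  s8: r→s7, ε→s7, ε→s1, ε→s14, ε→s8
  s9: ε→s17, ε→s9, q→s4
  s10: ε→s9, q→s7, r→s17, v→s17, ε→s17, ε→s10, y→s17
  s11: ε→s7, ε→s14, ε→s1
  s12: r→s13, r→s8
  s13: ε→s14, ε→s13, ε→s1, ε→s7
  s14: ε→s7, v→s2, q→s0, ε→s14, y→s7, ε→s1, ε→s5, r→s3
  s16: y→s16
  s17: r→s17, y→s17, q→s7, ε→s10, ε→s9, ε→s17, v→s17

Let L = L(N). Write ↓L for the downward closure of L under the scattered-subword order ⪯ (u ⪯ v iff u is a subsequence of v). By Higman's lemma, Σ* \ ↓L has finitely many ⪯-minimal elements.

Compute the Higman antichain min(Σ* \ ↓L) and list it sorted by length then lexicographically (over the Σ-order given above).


Antichain: [qr].

|Q|=18, |F|=6, |δ|=73 (40 ε).
min D↑ (3 st, q0=0, F={2}): 0:y→0,r→0,v→0,q→1 1:y→1,r→2,v→1,q→1 2:y→2,r→2,v→2,q→2 [Hopcroft].
'qr': |S_i|=[13, 10, 1] end={s3} rej; 2/2 single-dels accept.
1 obstructions.


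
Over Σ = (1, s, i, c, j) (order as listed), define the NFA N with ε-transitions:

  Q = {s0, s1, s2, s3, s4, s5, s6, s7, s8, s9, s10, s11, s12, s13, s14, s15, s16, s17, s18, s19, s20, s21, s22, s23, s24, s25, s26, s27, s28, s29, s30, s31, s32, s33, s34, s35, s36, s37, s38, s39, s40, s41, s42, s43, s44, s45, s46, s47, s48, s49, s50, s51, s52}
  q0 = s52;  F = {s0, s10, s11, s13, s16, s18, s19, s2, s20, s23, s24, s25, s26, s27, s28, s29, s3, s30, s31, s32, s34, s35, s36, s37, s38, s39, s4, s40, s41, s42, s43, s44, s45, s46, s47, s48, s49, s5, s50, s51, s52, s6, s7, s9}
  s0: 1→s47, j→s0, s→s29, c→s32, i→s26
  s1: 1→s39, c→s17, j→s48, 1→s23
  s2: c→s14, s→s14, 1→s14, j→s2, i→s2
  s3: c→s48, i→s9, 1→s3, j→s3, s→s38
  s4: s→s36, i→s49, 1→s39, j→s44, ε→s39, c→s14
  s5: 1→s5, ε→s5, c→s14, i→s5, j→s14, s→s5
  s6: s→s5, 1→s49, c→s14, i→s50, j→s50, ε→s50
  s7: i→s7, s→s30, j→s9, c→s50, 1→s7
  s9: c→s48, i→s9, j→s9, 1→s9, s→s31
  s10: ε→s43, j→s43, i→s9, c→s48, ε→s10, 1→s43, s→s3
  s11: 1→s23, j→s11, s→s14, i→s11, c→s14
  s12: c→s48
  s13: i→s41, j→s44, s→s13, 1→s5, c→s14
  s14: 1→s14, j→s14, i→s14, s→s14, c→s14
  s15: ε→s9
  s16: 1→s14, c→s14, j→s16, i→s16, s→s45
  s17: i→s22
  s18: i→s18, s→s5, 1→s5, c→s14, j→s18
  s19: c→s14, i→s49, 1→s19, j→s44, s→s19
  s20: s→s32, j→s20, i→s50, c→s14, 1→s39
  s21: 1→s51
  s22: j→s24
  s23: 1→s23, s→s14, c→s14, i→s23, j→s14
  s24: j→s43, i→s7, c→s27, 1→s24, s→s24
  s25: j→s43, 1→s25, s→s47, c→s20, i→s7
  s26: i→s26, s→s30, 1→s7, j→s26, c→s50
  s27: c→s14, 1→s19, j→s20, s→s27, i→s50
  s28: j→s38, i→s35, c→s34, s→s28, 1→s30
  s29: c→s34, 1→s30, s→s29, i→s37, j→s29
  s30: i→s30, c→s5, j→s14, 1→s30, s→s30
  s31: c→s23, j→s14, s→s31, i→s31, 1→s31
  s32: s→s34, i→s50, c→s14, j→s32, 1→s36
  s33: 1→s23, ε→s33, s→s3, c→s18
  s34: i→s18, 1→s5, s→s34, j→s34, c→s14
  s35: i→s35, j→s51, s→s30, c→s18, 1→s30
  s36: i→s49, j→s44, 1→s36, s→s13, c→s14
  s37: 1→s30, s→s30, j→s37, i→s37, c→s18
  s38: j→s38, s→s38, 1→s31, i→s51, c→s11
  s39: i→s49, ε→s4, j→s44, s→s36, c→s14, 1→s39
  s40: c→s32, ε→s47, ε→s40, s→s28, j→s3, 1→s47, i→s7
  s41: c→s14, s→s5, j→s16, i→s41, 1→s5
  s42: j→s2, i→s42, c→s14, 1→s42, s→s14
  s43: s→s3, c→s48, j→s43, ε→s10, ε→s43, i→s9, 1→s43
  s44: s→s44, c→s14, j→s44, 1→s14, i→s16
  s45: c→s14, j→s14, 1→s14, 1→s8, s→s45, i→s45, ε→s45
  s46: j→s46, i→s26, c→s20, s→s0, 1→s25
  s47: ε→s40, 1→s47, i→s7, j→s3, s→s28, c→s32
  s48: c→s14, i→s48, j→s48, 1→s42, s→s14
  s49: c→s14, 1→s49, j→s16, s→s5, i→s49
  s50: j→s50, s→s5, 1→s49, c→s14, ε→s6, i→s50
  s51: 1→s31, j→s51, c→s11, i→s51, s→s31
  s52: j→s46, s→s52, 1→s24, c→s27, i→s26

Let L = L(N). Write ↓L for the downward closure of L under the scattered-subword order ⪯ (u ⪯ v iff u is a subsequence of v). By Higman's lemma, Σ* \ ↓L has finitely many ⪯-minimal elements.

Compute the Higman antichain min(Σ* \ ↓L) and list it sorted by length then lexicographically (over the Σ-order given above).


|Q|=53, |F|=44, |δ|=252 (15 ε).
min D↑ (41 st, q0=0, F={10}): 0:1→1,s→0,i→2,c→3,j→4 1:1→1,s→1,i→5,c→3,j→6 2:1→5,s→7,i→2,c→8,j→2 3:1→9,s→3,i→8,c→10,j→11 4:1→12,s→13,i→2,c→11,j→4 5:1→5,s→7,i→5,c→8,j→14 6:1→6,s→15,i→14,c→16,j→6 7:1→7,s→7,i→7,c→17,j→10 8:1→18,s→17,i→8,c→10,j→8 9:1→9,s→9,i→18,c→10,j→19 10:1→10,s→10,i→10,c→10,j→10 11:1→20,s→21,i→8,c→10,j→11 12:1→12,s→22,i→5,c→11,j→6 13:1→22,s→23,i→2,c→21,j→13 14:1→14,s→24,i→14,c→16,j→14 15:1→15,s→25,i→14,c→16,j→15 16:1→26,s→10,i→16,c→10,j→16 17:1→17,s→17,i→17,c→10,j→10 18:1→18,s→17,i→18,c→10,j→27 19:1→10,s→19,i→27,c→10,j→19 20:1→20,s→28,i→18,c→10,j→19 21:1→28,s→29,i→8,c→10,j→21 22:1→22,s→30,i→5,c→21,j→15 23:1→7,s→23,i→31,c→29,j→23 24:1→24,s→24,i→24,c→32,j→10 25:1→24,s→25,i→33,c→34,j→25 26:1→26,s→10,i→26,c→10,j→35 27:1→10,s→36,i→27,c→10,j→27 28:1→28,s→37,i→18,c→10,j→19 29:1→17,s→29,i→38,c→10,j→29 30:1→7,s→30,i→39,c→29,j→25 31:1→7,s→7,i→31,c→38,j→31 32:1→32,s→10,i→32,c→10,j→10 33:1→24,s→24,i→33,c→34,j→33 34:1→32,s→10,i→34,c→10,j→34 35:1→10,s→10,i→35,c→10,j→35 36:1→10,s→36,i→36,c→10,j→10 37:1→17,s→37,i→40,c→10,j→19 38:1→17,s→17,i→38,c→10,j→38 39:1→7,s→7,i→39,c→38,j→33 40:1→17,s→17,i→40,c→10,j→27 [Hopcroft].
'cc': |S_i|=[46, 25, 1] end={s14} ∉↓L; 2/2 deletions ∈↓L.
'isj': |S_i|=[46, 23, 7, 1] end={s14} — reject; 3/3 del acc.
'1jcs': N↓-sim [46, 40, 30, 6, 1] end={s14} — reject; 4/4 deletions ∈↓L.
'c1j1': run [46, 25, 16, 6, 2] end={s14,s8} — reject; 4/4 deletions ∈↓L.
'jss1j': run [46, 42, 35, 20, 6, 1] end={s14} rej; 5/5 deletions ∈↓L.
5 minimals (antichain).

min(Σ*\↓L) = [cc, isj, 1jcs, c1j1, jss1j].


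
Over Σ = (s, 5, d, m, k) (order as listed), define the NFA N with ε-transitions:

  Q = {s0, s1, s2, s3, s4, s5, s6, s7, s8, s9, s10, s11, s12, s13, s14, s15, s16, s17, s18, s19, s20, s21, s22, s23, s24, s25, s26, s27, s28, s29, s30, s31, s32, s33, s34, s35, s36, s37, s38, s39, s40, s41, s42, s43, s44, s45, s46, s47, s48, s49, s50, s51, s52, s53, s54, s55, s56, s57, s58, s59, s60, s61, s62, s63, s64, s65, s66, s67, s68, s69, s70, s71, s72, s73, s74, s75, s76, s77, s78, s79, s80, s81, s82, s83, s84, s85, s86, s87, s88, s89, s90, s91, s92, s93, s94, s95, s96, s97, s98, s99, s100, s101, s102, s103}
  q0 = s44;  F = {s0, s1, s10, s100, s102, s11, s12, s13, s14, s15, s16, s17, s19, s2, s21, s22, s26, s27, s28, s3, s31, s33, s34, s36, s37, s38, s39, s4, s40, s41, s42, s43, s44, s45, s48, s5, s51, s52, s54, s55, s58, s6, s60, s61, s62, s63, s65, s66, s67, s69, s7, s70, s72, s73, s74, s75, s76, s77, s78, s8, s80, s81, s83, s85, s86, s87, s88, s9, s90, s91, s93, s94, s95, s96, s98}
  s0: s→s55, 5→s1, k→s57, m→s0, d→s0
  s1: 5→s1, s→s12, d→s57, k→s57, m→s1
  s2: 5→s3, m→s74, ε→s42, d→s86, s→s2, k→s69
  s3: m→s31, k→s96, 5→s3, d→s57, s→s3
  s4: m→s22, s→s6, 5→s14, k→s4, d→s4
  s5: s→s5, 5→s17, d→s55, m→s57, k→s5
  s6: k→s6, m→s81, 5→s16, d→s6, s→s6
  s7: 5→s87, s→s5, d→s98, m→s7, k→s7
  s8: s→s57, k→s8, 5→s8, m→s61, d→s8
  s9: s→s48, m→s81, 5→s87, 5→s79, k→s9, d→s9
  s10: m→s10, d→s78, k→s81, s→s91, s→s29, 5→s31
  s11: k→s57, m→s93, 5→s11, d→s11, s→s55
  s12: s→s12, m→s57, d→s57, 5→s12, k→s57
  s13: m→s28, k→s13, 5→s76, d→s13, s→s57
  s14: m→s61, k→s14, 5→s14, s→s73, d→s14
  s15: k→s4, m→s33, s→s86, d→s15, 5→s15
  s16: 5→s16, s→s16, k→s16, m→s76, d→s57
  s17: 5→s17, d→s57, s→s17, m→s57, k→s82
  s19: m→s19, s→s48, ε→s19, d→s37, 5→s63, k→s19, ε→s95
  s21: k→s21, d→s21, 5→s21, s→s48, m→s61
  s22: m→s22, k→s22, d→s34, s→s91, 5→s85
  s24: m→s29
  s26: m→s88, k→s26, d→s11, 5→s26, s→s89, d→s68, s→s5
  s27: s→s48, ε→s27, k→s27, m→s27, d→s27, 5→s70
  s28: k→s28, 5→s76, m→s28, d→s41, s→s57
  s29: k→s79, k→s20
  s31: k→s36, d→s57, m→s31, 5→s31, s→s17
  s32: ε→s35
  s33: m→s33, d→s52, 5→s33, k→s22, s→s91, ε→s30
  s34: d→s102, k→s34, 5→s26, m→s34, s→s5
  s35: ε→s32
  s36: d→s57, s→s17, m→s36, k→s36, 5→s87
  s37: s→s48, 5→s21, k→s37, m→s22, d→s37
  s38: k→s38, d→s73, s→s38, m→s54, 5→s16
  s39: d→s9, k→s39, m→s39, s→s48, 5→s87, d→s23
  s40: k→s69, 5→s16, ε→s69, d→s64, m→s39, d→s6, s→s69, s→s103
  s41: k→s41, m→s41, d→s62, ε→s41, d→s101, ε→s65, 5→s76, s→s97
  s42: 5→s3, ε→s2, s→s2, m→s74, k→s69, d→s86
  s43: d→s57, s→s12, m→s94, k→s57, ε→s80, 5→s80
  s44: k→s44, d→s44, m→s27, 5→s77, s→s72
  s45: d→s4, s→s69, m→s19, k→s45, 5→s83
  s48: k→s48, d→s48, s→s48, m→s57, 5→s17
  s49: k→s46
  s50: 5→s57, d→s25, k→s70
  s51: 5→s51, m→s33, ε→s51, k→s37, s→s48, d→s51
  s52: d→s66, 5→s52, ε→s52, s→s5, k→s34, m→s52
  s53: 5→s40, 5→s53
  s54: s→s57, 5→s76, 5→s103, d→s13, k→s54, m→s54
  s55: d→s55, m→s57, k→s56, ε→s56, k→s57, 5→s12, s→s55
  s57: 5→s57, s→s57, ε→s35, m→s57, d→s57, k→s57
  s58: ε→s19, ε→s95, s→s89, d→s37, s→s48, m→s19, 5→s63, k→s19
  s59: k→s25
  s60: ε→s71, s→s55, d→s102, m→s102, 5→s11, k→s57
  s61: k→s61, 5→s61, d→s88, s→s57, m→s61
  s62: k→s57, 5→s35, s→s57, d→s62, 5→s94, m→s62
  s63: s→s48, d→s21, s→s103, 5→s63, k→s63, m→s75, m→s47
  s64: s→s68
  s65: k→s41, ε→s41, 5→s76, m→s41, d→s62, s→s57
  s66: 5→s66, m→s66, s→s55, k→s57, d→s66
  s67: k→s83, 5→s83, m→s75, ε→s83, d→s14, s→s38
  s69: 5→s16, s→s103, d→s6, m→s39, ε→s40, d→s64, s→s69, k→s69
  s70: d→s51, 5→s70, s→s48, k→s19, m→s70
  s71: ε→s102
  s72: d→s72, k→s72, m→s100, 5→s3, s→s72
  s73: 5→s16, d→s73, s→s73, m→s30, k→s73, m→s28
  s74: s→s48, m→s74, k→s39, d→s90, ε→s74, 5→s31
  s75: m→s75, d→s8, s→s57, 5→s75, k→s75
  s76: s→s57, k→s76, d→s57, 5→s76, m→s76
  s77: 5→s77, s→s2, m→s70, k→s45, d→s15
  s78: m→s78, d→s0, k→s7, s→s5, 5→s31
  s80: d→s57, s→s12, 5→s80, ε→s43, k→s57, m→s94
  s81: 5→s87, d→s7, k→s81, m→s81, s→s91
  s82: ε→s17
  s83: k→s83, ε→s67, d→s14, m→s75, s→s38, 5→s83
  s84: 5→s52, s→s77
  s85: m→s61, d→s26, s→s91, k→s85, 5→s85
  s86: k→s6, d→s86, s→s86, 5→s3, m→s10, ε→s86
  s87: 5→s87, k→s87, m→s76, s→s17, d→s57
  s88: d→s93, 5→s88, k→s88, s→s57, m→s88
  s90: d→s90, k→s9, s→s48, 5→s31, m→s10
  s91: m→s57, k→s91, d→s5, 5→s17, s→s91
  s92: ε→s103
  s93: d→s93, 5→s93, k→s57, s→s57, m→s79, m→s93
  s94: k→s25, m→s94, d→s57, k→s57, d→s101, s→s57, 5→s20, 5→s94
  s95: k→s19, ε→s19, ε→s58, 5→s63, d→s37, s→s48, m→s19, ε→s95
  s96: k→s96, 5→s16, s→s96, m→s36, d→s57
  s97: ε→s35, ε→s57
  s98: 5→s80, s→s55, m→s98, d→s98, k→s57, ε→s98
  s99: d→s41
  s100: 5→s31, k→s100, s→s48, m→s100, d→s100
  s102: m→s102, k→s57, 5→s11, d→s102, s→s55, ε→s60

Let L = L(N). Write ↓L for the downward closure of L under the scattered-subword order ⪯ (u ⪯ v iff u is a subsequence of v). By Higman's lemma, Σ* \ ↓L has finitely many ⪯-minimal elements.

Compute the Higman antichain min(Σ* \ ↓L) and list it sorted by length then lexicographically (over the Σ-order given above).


|Q|=104, |F|=75, |δ|=451 (36 ε).
min D↑ (68 st, q0=0, F={11}): 0:s→1,5→2,d→0,m→3,k→0 1:s→1,5→4,d→1,m→5,k→1 2:s→6,5→2,d→7,m→8,k→9 3:s→10,5→8,d→3,m→3,k→3 4:s→4,5→4,d→11,m→12,k→13 5:s→10,5→12,d→5,m→5,k→5 6:s→6,5→4,d→14,m→15,k→16 7:s→14,5→7,d→7,m→17,k→18 8:s→10,5→8,d→19,m→8,k→20 9:s→16,5→21,d→18,m→20,k→9 10:s→10,5→22,d→10,m→11,k→10 11:s→11,5→11,d→11,m→11,k→11 12:s→22,5→12,d→11,m→12,k→23 13:s→13,5→24,d→11,m→23,k→13 14:s→14,5→4,d→14,m→25,k→26 15:s→10,5→12,d→27,m→15,k→28 16:s→16,5→24,d→26,m→28,k→16 17:s→29,5→17,d→30,m→17,k→31 18:s→26,5→32,d→18,m→31,k→18 19:s→10,5→19,d→19,m→17,k→33 20:s→10,5→34,d→33,m→20,k→20 21:s→35,5→21,d→32,m→36,k→21 22:s→22,5→22,d→11,m→11,k→22 23:s→22,5→37,d→11,m→23,k→23 24:s→24,5→24,d→11,m→38,k→24 25:s→29,5→12,d→39,m→25,k→40 26:s→26,5→24,d→26,m→40,k→26 27:s→10,5→12,d→27,m→25,k→41 28:s→10,5→37,d→41,m→28,k→28 29:s→29,5→22,d→42,m→11,k→29 30:s→42,5→30,d→43,m→30,k→44 31:s→29,5→45,d→44,m→31,k→31 32:s→46,5→32,d→32,m→47,k→32 33:s→10,5→48,d→33,m→31,k→33 34:s→10,5→34,d→48,m→36,k→34 35:s→35,5→24,d→46,m→49,k→35 36:s→11,5→36,d→50,m→36,k→36 37:s→22,5→37,d→11,m→38,k→37 38:s→11,5→38,d→11,m→38,k→38 39:s→42,5→12,d→51,m→39,k→52 40:s→29,5→37,d→52,m→40,k→40 41:s→10,5→37,d→41,m→40,k→41 42:s→42,5→22,d→53,m→11,k→42 43:s→53,5→43,d→43,m→43,k→11 44:s→42,5→54,d→55,m→44,k→44 45:s→29,5→45,d→54,m→47,k→45 46:s→46,5→24,d→46,m→56,k→46 47:s→11,5→47,d→57,m→47,k→47 48:s→10,5→48,d→48,m→47,k→48 49:s→11,5→38,d→58,m→49,k→49 50:s→11,5→50,d→50,m→47,k→50 51:s→53,5→59,d→51,m→51,k→11 52:s→42,5→37,d→60,m→52,k→52 53:s→53,5→61,d→53,m→11,k→11 54:s→42,5→54,d→62,m→57,k→54 55:s→53,5→62,d→55,m→55,k→11 56:s→11,5→38,d→63,m→56,k→56 57:s→11,5→57,d→64,m→57,k→57 58:s→11,5→38,d→58,m→56,k→58 59:s→61,5→59,d→11,m→59,k→11 60:s→53,5→65,d→60,m→60,k→11 61:s→61,5→61,d→11,m→11,k→11 62:s→53,5→62,d→62,m→64,k→11 63:s→11,5→38,d→66,m→63,k→63 64:s→11,5→64,d→64,m→64,k→11 65:s→61,5→65,d→11,m→67,k→11 66:s→11,5→67,d→66,m→66,k→11 67:s→11,5→67,d→11,m→67,k→11.
's5d': run [94, 60, 22, 4] end={s101,s32,s35,s57} ∉↓L; 3/3 deletions ∈↓L.
'msm': |S_i|=[94, 73, 17, 3] end={s32,s35,s57} — reject; 3/3 deletions ∈↓L.
'5k5ms': N↓-sim [94, 90, 71, 48, 24, 4] end={s32,s35,s57,s97} rej; 5/5 deletions ∈↓L.
'5dmddk': N↓-sim [94, 90, 70, 51, 41, 24, 5] end={s25,s32,s35,s56,s57} ∉↓L; 6/6 single-dels accept.
4 words, ⪯-incomp.

min(Σ*\↓L) = [s5d, msm, 5k5ms, 5dmddk].
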